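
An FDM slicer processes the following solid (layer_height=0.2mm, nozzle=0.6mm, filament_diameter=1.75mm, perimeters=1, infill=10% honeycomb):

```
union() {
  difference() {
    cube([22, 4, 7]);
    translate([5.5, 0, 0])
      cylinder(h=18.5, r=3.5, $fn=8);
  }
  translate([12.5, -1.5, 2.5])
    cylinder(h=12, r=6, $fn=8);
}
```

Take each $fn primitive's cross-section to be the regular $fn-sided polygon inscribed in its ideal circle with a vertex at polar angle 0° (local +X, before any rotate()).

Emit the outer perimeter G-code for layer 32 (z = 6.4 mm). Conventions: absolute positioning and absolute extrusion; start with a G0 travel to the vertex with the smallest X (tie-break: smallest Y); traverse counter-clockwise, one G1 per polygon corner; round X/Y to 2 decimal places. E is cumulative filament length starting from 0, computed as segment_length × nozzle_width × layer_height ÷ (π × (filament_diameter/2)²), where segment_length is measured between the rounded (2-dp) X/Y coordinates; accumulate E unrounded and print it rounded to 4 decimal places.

G0 X0.00 Y0.00 Z6.40
G1 X2.00 Y0.00 E0.0998
G1 X3.03 Y2.47 E0.2333
G1 X5.50 Y3.50 E0.3668
G1 X7.97 Y2.47 E0.5003
G1 X8.06 Y2.27 E0.5113
G1 X6.50 Y-1.50 E0.7148
G1 X8.26 Y-5.74 E0.9439
G1 X12.50 Y-7.50 E1.1729
G1 X16.74 Y-5.74 E1.4019
G1 X18.50 Y-1.50 E1.6310
G1 X17.88 Y0.00 E1.7119
G1 X22.00 Y0.00 E1.9175
G1 X22.00 Y4.00 E2.1170
G1 X13.71 Y4.00 E2.5306
G1 X12.50 Y4.50 E2.5959
G1 X11.29 Y4.00 E2.6613
G1 X0.00 Y4.00 E3.2245
G1 X0.00 Y0.00 E3.4241

At z = 6.4 mm: the cube (footprint 22×4) is included at this height; the r=3.5 cylinder at (5.5, 0) gives a regular 8-gon of circumradius 3.5 (constant along its height); After the difference (first − rest): starting from the 22×4 cube, the r=3.5 cylinder at (5.5, 0) partially overlaps it — only the 17.32 mm² overlap (of its 34.65 mm²) is removed, clipping the outline — 1 connected region; the r=6 cylinder at (12.5, -1.5) contributes a regular 8-gon of circumradius 6; Taking the union: the regions partially overlap (shared area 31.11 mm²), so overlapping operands fuse into one piece — 1 connected region. The outline is a single polygon with 18 vertices. Extrusion per mm of travel: 0.6 × 0.2 / (π × 0.875²) = 0.049890. Accumulating E over each segment gives final E = 3.4241.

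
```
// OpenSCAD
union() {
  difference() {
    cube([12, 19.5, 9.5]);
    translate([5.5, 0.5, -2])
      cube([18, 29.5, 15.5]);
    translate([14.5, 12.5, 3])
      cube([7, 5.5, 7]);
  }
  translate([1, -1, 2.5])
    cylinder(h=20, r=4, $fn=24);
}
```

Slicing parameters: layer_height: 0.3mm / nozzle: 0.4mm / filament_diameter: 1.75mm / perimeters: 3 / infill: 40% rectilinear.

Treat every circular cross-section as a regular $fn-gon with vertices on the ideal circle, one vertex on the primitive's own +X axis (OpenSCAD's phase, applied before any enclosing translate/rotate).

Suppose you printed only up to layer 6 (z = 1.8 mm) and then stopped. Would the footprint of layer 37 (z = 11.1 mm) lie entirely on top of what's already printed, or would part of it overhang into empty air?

Compare the two slices. At z = 1.8: the cube (footprint 12×19.5) is included at this height (area 234.00 mm²); the 18×29.5 cube at (5.5, 0.5) contributes its full rectangle (area 531.00 mm²); the cube at (14.5, 12.5) is absent (z outside [3, 10]); Taking the first minus the rest: starting from the 12×19.5 cube (234.00 mm²), the 18×29.5 cube at (5.5, 0.5) partially overlaps it — only the 123.50 mm² overlap (of its 531.00 mm²) is removed, clipping the outline — area = 110.50 mm²; the cylinder at (1, -1) is not intersected at this z (z outside [2.5, 22.5]); Taking the union: only that combined region is present, so the union is just that shape — area = 110.50 mm². At z = 11.1: the cube does not reach this height (z outside [0, 9.5]); the 18×29.5 cube at (5.5, 0.5) contributes its full rectangle (area 531.00 mm²); the cube at (14.5, 12.5) does not reach this height (z outside [3, 10]); Taking the first minus the rest: the first operand is absent here, so nothing remains; the r=4 cylinder at (1, -1) gives a regular 24-gon of circumradius 4 (constant along its height) (area = (24/2)·4.000²·sin(360°/24) = 49.69 mm²); Taking the union: only the r=4 cylinder at (1, -1) is present, so the union is just that shape — area = 49.69 mm². Checking containment: at z = 11.1 the cross-section extends beyond the z = 1.8 cross-section by about 38.27 mm².

part overhangs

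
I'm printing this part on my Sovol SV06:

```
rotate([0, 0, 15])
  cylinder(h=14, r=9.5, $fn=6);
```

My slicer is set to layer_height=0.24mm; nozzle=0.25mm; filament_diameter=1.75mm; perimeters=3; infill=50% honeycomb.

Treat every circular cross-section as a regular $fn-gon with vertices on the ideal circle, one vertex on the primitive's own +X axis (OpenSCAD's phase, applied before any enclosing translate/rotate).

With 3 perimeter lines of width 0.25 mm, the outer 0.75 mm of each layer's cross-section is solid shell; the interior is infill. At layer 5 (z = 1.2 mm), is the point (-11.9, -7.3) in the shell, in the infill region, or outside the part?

At z = 1.2 mm: the cylinder: section is a regular 6-gon, circumradius r=9.5; (whole slice rotated 15° about Z — lengths, areas and connectivity unchanged). Overall, the cross-section is a single solid region. Undo the 15° rotation: the query point maps to (-13.384, -3.971) in the un-rotated model frame. The nearest boundary edge runs (-9.50, 0.00)→(-4.75, -8.23); distance from the point to it = 5.35 mm. The point is not inside any of the regions above, so it lies outside the cross-section (5.35 mm from the nearest boundary).

outside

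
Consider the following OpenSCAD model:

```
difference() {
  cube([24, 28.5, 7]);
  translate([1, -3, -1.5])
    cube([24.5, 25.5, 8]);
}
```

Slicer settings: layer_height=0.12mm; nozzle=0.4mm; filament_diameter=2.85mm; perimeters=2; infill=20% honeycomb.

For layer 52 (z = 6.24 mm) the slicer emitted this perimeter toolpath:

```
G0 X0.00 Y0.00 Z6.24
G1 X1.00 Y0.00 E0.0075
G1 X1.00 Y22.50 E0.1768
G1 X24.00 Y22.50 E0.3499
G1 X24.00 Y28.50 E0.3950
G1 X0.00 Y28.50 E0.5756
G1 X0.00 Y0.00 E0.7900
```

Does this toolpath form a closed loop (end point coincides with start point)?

Start point (G0): (0.00, 0.00). End point (last G1): the path returns to the start — closed.

yes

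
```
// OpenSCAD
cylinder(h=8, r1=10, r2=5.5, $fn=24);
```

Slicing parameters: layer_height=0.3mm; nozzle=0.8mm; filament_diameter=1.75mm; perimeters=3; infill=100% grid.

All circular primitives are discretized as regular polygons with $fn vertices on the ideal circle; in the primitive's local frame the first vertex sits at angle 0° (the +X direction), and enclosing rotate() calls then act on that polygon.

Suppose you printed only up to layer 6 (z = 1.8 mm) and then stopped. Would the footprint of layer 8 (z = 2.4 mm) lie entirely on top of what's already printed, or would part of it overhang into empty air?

entirely on top

Compare the two slices. At z = 1.8: the cone contributes a regular 24-gon of circumradius 8.988 (interpolated between r1=10 and r2=5.5 at t=0.225) (area = (24/2)·8.988²·sin(360°/24) = 250.87 mm²). At z = 2.4: the cone: at t=0.300 of its height the radius interpolates to r₁+(r₂−r₁)t = 8.650, giving a regular 24-gon of that circumradius (area = (24/2)·8.650²·sin(360°/24) = 232.39 mm²). Checking containment: the cross-section at z = 2.4 is a subset of the cross-section at z = 1.8.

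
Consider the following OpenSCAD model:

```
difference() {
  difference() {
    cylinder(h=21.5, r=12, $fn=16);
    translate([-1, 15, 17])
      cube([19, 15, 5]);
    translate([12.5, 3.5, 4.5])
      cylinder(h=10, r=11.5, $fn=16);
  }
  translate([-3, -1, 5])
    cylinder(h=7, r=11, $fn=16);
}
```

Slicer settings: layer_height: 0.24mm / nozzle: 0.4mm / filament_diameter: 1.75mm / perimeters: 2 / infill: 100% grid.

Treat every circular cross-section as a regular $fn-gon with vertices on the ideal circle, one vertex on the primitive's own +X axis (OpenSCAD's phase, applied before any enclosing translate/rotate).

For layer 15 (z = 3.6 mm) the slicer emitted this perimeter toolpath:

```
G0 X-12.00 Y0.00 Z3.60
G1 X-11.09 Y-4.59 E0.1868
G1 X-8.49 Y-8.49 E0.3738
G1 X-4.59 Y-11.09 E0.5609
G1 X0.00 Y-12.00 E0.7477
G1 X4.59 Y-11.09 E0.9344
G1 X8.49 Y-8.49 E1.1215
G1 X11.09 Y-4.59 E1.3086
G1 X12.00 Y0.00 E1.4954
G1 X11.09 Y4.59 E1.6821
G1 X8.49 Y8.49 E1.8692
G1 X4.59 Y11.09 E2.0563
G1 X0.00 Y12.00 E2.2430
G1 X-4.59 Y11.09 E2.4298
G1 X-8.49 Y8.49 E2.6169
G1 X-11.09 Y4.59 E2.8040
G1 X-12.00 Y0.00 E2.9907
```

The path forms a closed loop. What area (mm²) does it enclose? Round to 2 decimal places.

Apply the shoelace formula to the sequence of (X, Y) vertices; enclosed area = 441.06 mm².

441.06 mm²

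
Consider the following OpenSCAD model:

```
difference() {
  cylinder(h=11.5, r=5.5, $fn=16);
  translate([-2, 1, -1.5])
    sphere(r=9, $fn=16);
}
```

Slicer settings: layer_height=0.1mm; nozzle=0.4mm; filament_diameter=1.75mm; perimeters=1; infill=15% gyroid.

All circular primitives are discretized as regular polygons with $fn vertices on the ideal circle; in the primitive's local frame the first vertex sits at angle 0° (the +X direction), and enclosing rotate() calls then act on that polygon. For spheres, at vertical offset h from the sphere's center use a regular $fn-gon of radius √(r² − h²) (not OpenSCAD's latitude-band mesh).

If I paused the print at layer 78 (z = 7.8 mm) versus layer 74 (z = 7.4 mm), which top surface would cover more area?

Layer 78 (z = 7.8): the r=5.5 cylinder contributes a regular 16-gon of circumradius 5.5 (area = (16/2)·5.500²·sin(360°/16) = 92.61 mm²); the sphere at (-2, 1) does not reach this height (|z−center|=9.300 > r=9); Subtracting the remaining from the first: none of the subtracted shapes is present at this height, so the r=5.5 cylinder is unchanged — area = 92.61 mm². So its area = 92.61 mm². Layer 74 (z = 7.4): the r=5.5 cylinder gives a regular 16-gon of circumradius 5.5 (constant along its height) (area = (16/2)·5.500²·sin(360°/16) = 92.61 mm²); the r=9 sphere at (-2, 1) slices to a regular 16-gon of circumradius 1.338 (√(r²−h²) with h=8.9 from center) (area = (16/2)·1.338²·sin(360°/16) = 5.48 mm²); Subtracting the remaining from the first: starting from the r=5.5 cylinder (92.61 mm²), the r=9 sphere at (-2, 1) lies wholly inside it (removes its full 5.48 mm² and its 8.35 mm outline becomes a hole wall) — area = 87.13 mm². So its area = 87.13 mm². Layer 78 is larger (92.61 vs 87.13 mm²).

layer 78 (z = 7.8 mm)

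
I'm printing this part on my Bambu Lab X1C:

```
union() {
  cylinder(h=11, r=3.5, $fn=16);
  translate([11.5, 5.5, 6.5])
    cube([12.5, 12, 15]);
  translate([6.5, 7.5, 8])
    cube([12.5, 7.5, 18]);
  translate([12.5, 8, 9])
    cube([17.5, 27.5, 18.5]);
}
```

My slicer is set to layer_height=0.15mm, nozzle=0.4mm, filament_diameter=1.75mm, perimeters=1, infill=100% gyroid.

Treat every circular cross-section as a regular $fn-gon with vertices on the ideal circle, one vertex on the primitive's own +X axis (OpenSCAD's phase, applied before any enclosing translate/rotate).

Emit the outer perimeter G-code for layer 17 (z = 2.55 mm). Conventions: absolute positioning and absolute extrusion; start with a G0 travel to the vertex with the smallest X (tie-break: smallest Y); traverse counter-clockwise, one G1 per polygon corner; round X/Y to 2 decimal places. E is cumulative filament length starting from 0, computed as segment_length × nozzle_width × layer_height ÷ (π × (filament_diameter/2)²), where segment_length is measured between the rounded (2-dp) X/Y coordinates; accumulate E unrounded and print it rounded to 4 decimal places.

G0 X-3.50 Y0.00 Z2.55
G1 X-3.23 Y-1.34 E0.0341
G1 X-2.47 Y-2.47 E0.0681
G1 X-1.34 Y-3.23 E0.1020
G1 X0.00 Y-3.50 E0.1361
G1 X1.34 Y-3.23 E0.1702
G1 X2.47 Y-2.47 E0.2042
G1 X3.23 Y-1.34 E0.2382
G1 X3.50 Y0.00 E0.2723
G1 X3.23 Y1.34 E0.3064
G1 X2.47 Y2.47 E0.3403
G1 X1.34 Y3.23 E0.3743
G1 X0.00 Y3.50 E0.4084
G1 X-1.34 Y3.23 E0.4425
G1 X-2.47 Y2.47 E0.4765
G1 X-3.23 Y1.34 E0.5104
G1 X-3.50 Y0.00 E0.5445

At z = 2.55 mm: the r=3.5 cylinder gives a regular 16-gon of circumradius 3.5 (constant along its height); the cube at (11.5, 5.5) does not reach this height (z outside [6.5, 21.5]); the cube at (6.5, 7.5) is absent (z outside [8, 26]); the cube at (12.5, 8) does not reach this height (z outside [9, 27.5]); Taking the union: only the r=3.5 cylinder is present, so the union is just that shape — 1 connected region. The outline is a single polygon with 16 vertices. Extrusion per mm of travel: 0.4 × 0.15 / (π × 0.875²) = 0.024945. Accumulating E over each segment gives final E = 0.5445.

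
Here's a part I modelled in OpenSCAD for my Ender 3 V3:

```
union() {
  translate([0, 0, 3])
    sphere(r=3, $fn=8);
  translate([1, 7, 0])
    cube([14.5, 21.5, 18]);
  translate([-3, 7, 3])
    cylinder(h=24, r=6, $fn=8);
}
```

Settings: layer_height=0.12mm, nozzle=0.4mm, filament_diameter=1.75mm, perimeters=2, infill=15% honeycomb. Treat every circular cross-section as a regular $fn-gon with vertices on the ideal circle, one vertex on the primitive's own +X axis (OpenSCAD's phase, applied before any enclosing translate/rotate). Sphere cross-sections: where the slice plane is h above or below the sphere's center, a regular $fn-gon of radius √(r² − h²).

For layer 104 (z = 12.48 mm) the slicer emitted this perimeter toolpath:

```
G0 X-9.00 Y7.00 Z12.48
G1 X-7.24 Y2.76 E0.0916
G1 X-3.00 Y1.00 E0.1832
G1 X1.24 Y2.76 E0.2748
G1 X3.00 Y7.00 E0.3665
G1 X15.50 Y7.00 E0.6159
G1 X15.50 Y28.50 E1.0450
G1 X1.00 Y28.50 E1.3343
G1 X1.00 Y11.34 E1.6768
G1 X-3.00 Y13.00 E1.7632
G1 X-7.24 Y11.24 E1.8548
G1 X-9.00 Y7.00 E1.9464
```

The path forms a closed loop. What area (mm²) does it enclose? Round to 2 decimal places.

Apply the shoelace formula to the sequence of (X, Y) vertices; enclosed area = 408.75 mm².

408.75 mm²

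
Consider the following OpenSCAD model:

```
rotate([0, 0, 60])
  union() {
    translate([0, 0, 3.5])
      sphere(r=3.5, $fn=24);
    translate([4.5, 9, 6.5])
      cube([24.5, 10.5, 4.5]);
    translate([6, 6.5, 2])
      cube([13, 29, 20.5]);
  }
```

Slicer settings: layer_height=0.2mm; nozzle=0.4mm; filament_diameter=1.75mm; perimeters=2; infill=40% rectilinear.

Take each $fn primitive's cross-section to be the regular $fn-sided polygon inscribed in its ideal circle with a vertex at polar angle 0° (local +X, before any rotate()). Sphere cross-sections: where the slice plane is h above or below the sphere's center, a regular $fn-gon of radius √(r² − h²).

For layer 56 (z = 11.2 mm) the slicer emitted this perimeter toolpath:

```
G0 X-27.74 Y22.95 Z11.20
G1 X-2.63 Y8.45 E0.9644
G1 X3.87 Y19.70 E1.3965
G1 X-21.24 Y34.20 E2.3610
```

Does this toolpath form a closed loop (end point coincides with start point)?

Start point (G0): (-27.74, 22.95). End point (last G1): the path does not return to the start — open.

no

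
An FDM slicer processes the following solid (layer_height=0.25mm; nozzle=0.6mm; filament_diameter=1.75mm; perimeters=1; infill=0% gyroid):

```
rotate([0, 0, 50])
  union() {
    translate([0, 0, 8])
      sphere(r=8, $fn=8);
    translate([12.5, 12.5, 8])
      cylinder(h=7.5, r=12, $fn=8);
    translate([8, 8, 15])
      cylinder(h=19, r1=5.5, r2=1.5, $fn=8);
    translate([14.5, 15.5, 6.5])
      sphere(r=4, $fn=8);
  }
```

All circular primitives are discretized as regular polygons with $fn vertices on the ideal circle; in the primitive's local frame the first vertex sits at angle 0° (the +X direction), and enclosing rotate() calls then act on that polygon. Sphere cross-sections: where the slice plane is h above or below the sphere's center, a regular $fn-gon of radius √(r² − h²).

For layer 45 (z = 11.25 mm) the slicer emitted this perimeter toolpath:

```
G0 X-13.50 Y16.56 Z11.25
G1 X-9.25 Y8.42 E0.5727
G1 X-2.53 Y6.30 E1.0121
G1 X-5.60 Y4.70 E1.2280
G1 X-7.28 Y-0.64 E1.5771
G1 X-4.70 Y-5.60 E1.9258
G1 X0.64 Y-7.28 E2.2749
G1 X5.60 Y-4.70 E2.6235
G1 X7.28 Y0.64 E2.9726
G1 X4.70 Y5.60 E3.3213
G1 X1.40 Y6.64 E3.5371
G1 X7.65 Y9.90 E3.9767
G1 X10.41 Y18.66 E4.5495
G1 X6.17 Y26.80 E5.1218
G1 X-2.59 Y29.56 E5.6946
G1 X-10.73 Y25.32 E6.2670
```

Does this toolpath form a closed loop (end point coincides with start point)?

Start point (G0): (-13.50, 16.56). End point (last G1): the path does not return to the start — open.

no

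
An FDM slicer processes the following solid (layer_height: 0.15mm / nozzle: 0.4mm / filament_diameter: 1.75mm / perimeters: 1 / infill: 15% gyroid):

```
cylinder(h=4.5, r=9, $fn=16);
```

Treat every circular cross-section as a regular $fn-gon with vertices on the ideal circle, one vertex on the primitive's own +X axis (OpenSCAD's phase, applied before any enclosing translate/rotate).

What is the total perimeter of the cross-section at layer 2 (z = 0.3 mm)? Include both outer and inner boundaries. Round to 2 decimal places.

56.19 mm

At z = 0.3 mm: the cylinder: section is a regular 16-gon, circumradius r=9 (perimeter = 2·16·9.000·sin(180°/16) = 56.19 mm). Overall, the cross-section is a single solid region. Total boundary length (outer) = 56.19 mm.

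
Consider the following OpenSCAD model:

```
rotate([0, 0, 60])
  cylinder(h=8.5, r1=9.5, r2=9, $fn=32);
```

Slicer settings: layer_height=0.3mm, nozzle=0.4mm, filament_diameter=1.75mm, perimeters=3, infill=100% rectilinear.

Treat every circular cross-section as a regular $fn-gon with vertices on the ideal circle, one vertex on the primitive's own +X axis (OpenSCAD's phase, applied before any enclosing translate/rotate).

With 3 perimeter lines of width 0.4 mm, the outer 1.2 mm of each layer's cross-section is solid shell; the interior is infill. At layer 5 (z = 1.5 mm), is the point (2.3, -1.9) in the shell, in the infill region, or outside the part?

At z = 1.5 mm: the cone (r1=9.5→r2=9) has section circumradius 9.412 here — a regular 32-gon; (rotated 60° about Z; rotation is an isometry so areas/perimeters/island counts are preserved). Overall, the cross-section is a single solid region. Undo the 60° rotation: the query point maps to (-0.495, -2.942) in the un-rotated model frame. The nearest boundary edge runs (-1.84, -9.23)→(-0.00, -9.41); distance from the point to it = 6.39 mm. The point is inside the cross-section and 6.39 mm from the nearest boundary — more than the 1.2 mm shell width (3 × 0.4), so it's in the infill interior.

infill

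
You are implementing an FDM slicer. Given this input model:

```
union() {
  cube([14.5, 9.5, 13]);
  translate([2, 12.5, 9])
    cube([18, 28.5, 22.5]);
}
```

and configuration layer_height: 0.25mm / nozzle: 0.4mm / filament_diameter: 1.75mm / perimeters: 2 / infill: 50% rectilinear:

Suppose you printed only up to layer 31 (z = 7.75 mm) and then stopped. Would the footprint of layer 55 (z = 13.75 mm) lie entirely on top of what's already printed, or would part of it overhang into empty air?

part overhangs

Compare the two slices. At z = 7.75: the cube is present — its section is the full 14.5×9.5 rectangle (area 137.75 mm²); the cube at (2, 12.5) does not reach this height (z outside [9, 31.5]); Taking the union: only the 14.5×9.5 cube is present, so the union is just that shape — area = 137.75 mm². At z = 13.75: the cube is not intersected at this z (z outside [0, 13]); the cube at (2, 12.5) (footprint 18×28.5) is included at this height (area 513.00 mm²); Taking the union: only the 18×28.5 cube at (2, 12.5) is present, so the union is just that shape — area = 513.00 mm². Checking containment: at z = 13.75 the cross-section extends beyond the z = 7.75 cross-section by about 513.00 mm².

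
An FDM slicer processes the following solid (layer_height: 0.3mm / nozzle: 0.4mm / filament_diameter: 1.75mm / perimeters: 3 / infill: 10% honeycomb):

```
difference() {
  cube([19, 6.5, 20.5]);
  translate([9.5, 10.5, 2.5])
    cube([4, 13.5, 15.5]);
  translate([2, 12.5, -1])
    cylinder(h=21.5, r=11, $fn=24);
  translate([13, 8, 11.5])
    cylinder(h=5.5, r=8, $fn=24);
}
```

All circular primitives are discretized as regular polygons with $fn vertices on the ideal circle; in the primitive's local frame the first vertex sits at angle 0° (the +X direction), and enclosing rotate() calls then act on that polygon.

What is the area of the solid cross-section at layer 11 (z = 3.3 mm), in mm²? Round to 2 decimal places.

At z = 3.3 mm: the 19×6.5 cube contributes its full rectangle (area 123.50 mm²); the cube at (9.5, 10.5) is present — its section is the full 4×13.5 rectangle (area 54.00 mm²); the r=11 cylinder at (2, 12.5) gives a regular 24-gon of circumradius 11 (constant along its height) (area = (24/2)·11.000²·sin(360°/24) = 375.81 mm²); the cylinder at (13, 8) is not intersected at this z (z outside [11.5, 17]); Taking the first minus the rest: starting from the 19×6.5 cube (123.50 mm²), the 4×13.5 cube at (9.5, 10.5) misses the remaining region (no effect); the r=11 cylinder at (2, 12.5) partially overlaps it — only the 41.51 mm² overlap (of its 375.81 mm²) is removed, clipping the outline — area = 81.99 mm². Overall, the cross-section is a single solid region. Net area = 81.99 mm².

81.99 mm²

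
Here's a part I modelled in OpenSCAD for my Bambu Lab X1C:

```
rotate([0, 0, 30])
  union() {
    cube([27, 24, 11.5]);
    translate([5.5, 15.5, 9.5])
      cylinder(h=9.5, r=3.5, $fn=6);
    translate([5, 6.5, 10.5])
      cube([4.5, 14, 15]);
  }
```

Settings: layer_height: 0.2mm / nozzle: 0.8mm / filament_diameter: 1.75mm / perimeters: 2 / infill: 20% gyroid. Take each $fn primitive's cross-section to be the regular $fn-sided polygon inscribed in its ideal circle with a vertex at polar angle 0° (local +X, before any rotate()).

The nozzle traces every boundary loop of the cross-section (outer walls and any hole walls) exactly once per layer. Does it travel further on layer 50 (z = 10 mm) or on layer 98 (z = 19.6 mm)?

Layer 50 (z = 10): the 27×24 cube contributes its full rectangle (perimeter 102.00 mm); the r=3.5 cylinder at (5.5, 15.5) contributes a regular 6-gon of circumradius 3.5 (perimeter = 2·6·3.500·sin(180°/6) = 21.00 mm); the cube at (5, 6.5) is absent (z outside [10.5, 25.5]); Merging all regions: the r=3.5 cylinder at (5.5, 15.5) lies entirely inside the 27×24 cube, so the union is just the 27×24 cube — boundary = 102.00 mm; (rotated 30° about Z; rotation is an isometry so areas/perimeters/island counts are preserved). So its perimeter = 102.00 mm. Layer 98 (z = 19.6): the cube is absent (z outside [0, 11.5]); the cylinder at (5.5, 15.5) does not reach this height (z outside [9.5, 19]); the cube at (5, 6.5) (footprint 4.5×14) is included at this height (perimeter 37.00 mm); Combining (union): only the 4.5×14 cube at (5, 6.5) is present, so the union is just that shape — boundary = 37.00 mm; (rotated 30° about Z; rotation is an isometry so areas/perimeters/island counts are preserved). So its perimeter = 37.00 mm. Layer 50 is larger (102.00 vs 37.00 mm).

layer 50 (z = 10 mm)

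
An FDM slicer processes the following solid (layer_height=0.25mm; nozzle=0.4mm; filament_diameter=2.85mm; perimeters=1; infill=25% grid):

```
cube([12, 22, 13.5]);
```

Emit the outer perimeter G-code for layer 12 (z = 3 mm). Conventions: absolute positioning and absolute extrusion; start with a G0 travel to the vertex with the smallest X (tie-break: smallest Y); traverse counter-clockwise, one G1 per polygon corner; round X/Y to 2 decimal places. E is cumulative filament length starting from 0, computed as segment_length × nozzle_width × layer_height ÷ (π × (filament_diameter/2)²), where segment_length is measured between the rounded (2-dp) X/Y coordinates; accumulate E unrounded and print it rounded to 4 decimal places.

At z = 3 mm: the cube (footprint 12×22) is included at this height. The outline is a single polygon with 4 vertices. Extrusion per mm of travel: 0.4 × 0.25 / (π × 1.425²) = 0.015675. Accumulating E over each segment gives final E = 1.0659.

G0 X0.00 Y0.00 Z3.00
G1 X12.00 Y0.00 E0.1881
G1 X12.00 Y22.00 E0.5330
G1 X0.00 Y22.00 E0.7211
G1 X0.00 Y0.00 E1.0659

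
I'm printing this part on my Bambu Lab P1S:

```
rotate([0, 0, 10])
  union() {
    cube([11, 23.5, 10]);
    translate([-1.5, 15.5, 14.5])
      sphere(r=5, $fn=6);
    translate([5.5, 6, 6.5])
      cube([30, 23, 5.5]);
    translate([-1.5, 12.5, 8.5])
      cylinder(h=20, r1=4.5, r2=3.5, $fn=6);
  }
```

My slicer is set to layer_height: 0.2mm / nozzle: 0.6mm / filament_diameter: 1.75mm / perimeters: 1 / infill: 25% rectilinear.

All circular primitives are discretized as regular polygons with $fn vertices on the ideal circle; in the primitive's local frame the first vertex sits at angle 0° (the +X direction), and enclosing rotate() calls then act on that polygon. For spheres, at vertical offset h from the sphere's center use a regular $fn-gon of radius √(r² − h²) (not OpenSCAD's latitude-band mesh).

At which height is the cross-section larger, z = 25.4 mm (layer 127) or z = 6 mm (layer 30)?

layer 30 (z = 6 mm)

Layer 127 (z = 25.4): the cube is not intersected at this z (z outside [0, 10]); the sphere at (-1.5, 15.5) is absent (|z−center|=10.900 > r=5); the cube at (5.5, 6) is absent (z outside [6.5, 12]); the cone at (-1.5, 12.5) contributes a regular 6-gon of circumradius 3.655 (interpolated between r1=4.5 and r2=3.5 at t=0.845) (area = (6/2)·3.655²·sin(360°/6) = 34.71 mm²); Combining (union): only the cone at (-1.5, 12.5) is present, so the union is just that shape — area = 34.71 mm²; (rotated 10° about Z; rotation is an isometry so areas/perimeters/island counts are preserved). So its area = 34.71 mm². Layer 30 (z = 6): the 11×23.5 cube contributes its full rectangle (area 258.50 mm²); the sphere at (-1.5, 15.5) is not intersected at this z (|z−center|=8.500 > r=5); the cube at (5.5, 6) is not intersected at this z (z outside [6.5, 12]); the cone at (-1.5, 12.5) is not intersected at this z (z outside [8.5, 28.5]); Taking the union: only the 11×23.5 cube is present, so the union is just that shape — area = 258.50 mm²; (rotated 10° about Z; rotation is an isometry so areas/perimeters/island counts are preserved). So its area = 258.50 mm². Layer 30 is larger (258.50 vs 34.71 mm²).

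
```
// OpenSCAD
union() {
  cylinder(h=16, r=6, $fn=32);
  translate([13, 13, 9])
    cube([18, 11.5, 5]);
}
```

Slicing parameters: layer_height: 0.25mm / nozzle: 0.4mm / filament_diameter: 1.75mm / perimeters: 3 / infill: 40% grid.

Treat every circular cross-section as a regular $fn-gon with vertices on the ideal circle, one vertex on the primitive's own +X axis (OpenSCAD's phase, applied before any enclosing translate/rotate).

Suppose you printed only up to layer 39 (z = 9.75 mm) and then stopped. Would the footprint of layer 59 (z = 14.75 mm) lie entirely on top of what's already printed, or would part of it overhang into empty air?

entirely on top

Compare the two slices. At z = 9.75: the r=6 cylinder contributes a regular 32-gon of circumradius 6 (area = (32/2)·6.000²·sin(360°/32) = 112.37 mm²); the cube at (13, 13) is present — its section is the full 18×11.5 rectangle (area 207.00 mm²); Taking the union: the 2 present regions are separate (no shared area or edge), so areas and boundary lengths simply add and each stays a separate island — area = 319.37 mm². At z = 14.75: the r=6 cylinder contributes a regular 32-gon of circumradius 6 (area = (32/2)·6.000²·sin(360°/32) = 112.37 mm²); the cube at (13, 13) does not reach this height (z outside [9, 14]); Taking the union: only the r=6 cylinder is present, so the union is just that shape — area = 112.37 mm². Checking containment: the cross-section at z = 14.75 is a subset of the cross-section at z = 9.75.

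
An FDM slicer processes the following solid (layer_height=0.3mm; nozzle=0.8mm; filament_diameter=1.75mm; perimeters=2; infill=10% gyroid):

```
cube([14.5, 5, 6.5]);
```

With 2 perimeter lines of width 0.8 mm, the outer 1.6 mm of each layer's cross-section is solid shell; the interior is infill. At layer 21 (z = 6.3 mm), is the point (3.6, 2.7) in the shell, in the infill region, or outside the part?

infill

At z = 6.3 mm: the cube (footprint 14.5×5) is included at this height. Overall, the cross-section is a single solid region. The nearest boundary edge runs (14.50, 5.00)→(0.00, 5.00); distance from the point to it = 2.30 mm. The point is inside the cross-section and 2.30 mm from the nearest boundary — more than the 1.6 mm shell width (2 × 0.8), so it's in the infill interior.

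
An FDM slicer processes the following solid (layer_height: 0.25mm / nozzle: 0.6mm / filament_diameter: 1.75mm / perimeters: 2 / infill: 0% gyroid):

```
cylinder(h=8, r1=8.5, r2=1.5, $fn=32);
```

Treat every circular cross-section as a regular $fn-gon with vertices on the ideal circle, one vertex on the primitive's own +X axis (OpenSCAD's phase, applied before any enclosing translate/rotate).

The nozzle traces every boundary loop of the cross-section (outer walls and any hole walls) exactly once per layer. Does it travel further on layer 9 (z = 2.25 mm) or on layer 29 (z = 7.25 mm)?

Layer 9 (z = 2.25): the cone: at t=0.281 of its height the radius interpolates to r₁+(r₂−r₁)t = 6.531, giving a regular 32-gon of that circumradius (perimeter = 2·32·6.531·sin(180°/32) = 40.97 mm). So its perimeter = 40.97 mm. Layer 29 (z = 7.25): the cone: at t=0.906 of its height the radius interpolates to r₁+(r₂−r₁)t = 2.156, giving a regular 32-gon of that circumradius (perimeter = 2·32·2.156·sin(180°/32) = 13.53 mm). So its perimeter = 13.53 mm. Layer 9 is larger (40.97 vs 13.53 mm).

layer 9 (z = 2.25 mm)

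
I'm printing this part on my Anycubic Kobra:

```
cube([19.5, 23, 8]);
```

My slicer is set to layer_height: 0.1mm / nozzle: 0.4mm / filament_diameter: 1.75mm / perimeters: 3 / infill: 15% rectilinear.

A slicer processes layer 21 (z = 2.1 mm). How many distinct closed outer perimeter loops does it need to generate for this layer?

1

At z = 2.1 mm: the cube is present — its section is the full 19.5×23 rectangle. The result has 1 disconnected region.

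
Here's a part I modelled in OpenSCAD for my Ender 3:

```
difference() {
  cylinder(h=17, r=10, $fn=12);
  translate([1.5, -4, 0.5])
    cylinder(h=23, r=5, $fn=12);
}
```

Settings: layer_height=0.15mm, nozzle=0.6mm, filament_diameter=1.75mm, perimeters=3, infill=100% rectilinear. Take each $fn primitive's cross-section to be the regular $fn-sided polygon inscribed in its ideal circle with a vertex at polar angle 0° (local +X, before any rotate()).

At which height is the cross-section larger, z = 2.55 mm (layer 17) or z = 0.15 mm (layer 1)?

layer 1 (z = 0.15 mm)

Layer 17 (z = 2.55): the r=10 cylinder contributes a regular 12-gon of circumradius 10 (area = (12/2)·10.000²·sin(360°/12) = 300.00 mm²); the r=5 cylinder at (1.5, -4) contributes a regular 12-gon of circumradius 5 (area = (12/2)·5.000²·sin(360°/12) = 75.00 mm²); Subtracting the remaining from the first: starting from the r=10 cylinder (300.00 mm²), the r=5 cylinder at (1.5, -4) lies wholly inside it (removes its full 75.00 mm² and its 31.06 mm outline becomes a hole wall) — area = 225.00 mm². So its area = 225.00 mm². Layer 1 (z = 0.15): the cylinder: section is a regular 12-gon, circumradius r=10 (area = (12/2)·10.000²·sin(360°/12) = 300.00 mm²); the cylinder at (1.5, -4) is absent (z outside [0.5, 23.5]); Subtracting the remaining from the first: none of the subtracted shapes is present at this height, so the r=10 cylinder is unchanged — area = 300.00 mm². So its area = 300.00 mm². Layer 1 is larger (300.00 vs 225.00 mm²).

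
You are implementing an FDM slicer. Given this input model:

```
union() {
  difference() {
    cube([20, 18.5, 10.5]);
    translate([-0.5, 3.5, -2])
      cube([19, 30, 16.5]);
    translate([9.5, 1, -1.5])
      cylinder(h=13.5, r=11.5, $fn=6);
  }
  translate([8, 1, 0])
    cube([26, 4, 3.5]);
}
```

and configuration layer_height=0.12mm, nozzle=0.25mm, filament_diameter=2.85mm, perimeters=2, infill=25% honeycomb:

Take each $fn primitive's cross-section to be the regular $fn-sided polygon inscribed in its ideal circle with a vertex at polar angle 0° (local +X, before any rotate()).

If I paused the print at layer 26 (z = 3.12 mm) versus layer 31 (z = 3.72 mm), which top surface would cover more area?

layer 26 (z = 3.12 mm)

Layer 26 (z = 3.12): the cube (footprint 20×18.5) is included at this height (area 370.00 mm²); the cube at (-0.5, 3.5) is present — its section is the full 19×30 rectangle (area 570.00 mm²); the cylinder at (9.5, 1): section is a regular 6-gon, circumradius r=11.5 (area = (6/2)·11.500²·sin(360°/6) = 343.60 mm²); After the difference (first − rest): starting from the 20×18.5 cube (370.00 mm²), the 19×30 cube at (-0.5, 3.5) partially overlaps it — only the 277.50 mm² overlap (of its 570.00 mm²) is removed, clipping the outline; the r=11.5 cylinder at (9.5, 1) partially overlaps it — only the 70.80 mm² overlap (of its 343.60 mm²) is removed, clipping the outline — area = 21.70 mm²; the cube at (8, 1) is present — its section is the full 26×4 rectangle (area 104.00 mm²); Combining (union): the regions partially overlap — summed areas 125.70 mm² minus the doubly-counted overlap 1.48 mm² gives 124.22 mm² — area = 124.22 mm². So its area = 124.22 mm². Layer 31 (z = 3.72): the cube (footprint 20×18.5) is included at this height (area 370.00 mm²); the cube at (-0.5, 3.5) (footprint 19×30) is included at this height (area 570.00 mm²); the r=11.5 cylinder at (9.5, 1) contributes a regular 6-gon of circumradius 11.5 (area = (6/2)·11.500²·sin(360°/6) = 343.60 mm²); Subtracting the remaining from the first: starting from the 20×18.5 cube (370.00 mm²), the 19×30 cube at (-0.5, 3.5) partially overlaps it — only the 277.50 mm² overlap (of its 570.00 mm²) is removed, clipping the outline; the r=11.5 cylinder at (9.5, 1) partially overlaps it — only the 70.80 mm² overlap (of its 343.60 mm²) is removed, clipping the outline — area = 21.70 mm²; the cube at (8, 1) is not intersected at this z (z outside [0, 3.5]); Combining (union): only that combined region is present, so the union is just that shape — area = 21.70 mm². So its area = 21.70 mm². Layer 26 is larger (124.22 vs 21.70 mm²).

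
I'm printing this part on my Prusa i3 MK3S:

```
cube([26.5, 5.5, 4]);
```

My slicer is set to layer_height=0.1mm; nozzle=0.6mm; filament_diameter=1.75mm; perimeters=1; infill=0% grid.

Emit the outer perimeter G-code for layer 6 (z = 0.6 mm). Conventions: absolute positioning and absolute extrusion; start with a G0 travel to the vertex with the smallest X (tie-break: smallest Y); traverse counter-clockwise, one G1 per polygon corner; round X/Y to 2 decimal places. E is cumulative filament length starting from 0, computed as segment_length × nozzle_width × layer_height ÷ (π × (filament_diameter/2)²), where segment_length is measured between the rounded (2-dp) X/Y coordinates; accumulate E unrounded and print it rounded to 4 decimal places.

At z = 0.6 mm: the cube is present — its section is the full 26.5×5.5 rectangle. The outline is a single polygon with 4 vertices. Extrusion per mm of travel: 0.6 × 0.1 / (π × 0.875²) = 0.024945. Accumulating E over each segment gives final E = 1.5965.

G0 X0.00 Y0.00 Z0.60
G1 X26.50 Y0.00 E0.6610
G1 X26.50 Y5.50 E0.7982
G1 X0.00 Y5.50 E1.4593
G1 X0.00 Y0.00 E1.5965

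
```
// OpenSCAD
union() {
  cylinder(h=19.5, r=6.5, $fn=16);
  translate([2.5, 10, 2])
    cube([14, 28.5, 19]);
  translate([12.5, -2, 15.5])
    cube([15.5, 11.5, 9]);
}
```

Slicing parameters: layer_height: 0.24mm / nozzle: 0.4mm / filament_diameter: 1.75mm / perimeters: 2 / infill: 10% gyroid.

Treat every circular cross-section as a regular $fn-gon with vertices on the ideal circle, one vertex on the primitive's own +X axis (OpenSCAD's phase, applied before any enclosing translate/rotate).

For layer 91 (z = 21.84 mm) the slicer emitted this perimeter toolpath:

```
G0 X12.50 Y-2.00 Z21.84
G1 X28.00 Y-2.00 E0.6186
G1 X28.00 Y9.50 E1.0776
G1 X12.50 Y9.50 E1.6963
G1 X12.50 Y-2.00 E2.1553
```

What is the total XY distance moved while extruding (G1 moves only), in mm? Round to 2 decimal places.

54.00 mm

Sum the Euclidean lengths of each G1 segment: total = 54.00 mm.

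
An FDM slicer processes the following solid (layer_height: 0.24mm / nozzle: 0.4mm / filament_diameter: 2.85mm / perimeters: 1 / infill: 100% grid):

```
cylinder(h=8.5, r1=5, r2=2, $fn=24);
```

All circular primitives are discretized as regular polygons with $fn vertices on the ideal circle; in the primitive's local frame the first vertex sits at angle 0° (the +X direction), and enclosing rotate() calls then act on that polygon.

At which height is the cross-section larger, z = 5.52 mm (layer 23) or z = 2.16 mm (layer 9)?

layer 9 (z = 2.16 mm)

Layer 23 (z = 5.52): the cone: at t=0.649 of its height the radius interpolates to r₁+(r₂−r₁)t = 3.052, giving a regular 24-gon of that circumradius (area = (24/2)·3.052²·sin(360°/24) = 28.93 mm²). So its area = 28.93 mm². Layer 9 (z = 2.16): the cone: at t=0.254 of its height the radius interpolates to r₁+(r₂−r₁)t = 4.238, giving a regular 24-gon of that circumradius (area = (24/2)·4.238²·sin(360°/24) = 55.77 mm²). So its area = 55.77 mm². Layer 9 is larger (55.77 vs 28.93 mm²).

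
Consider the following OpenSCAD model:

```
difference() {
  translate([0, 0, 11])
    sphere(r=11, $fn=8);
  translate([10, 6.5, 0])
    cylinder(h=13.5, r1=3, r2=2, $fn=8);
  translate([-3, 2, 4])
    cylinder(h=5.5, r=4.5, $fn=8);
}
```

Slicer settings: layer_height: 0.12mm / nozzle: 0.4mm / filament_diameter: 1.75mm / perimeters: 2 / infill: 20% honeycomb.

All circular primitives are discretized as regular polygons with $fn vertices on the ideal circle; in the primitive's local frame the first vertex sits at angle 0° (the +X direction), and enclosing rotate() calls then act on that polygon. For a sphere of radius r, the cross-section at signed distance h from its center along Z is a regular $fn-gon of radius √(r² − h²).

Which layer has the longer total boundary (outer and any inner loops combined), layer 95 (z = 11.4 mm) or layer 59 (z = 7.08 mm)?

layer 59 (z = 7.08 mm)

Layer 95 (z = 11.4): the r=11 sphere contributes a regular 8-gon of circumradius √(11²−0.4²) = 10.993 (perimeter = 2·8·10.993·sin(180°/8) = 67.31 mm); the cone at (10, 6.5) (r1=3→r2=2) has section circumradius 2.156 here — a regular 8-gon (perimeter = 2·8·2.156·sin(180°/8) = 13.20 mm); the cylinder at (-3, 2) does not reach this height (z outside [4, 9.5]); Subtracting the remaining from the first: starting from the r=11 sphere, the cone at (10, 6.5) partially overlaps it — only the 0.87 mm² overlap (of its 13.14 mm²) is removed, clipping the outline — boundary = 67.66 mm. So its perimeter = 67.66 mm. Layer 59 (z = 7.08): the r=11 sphere contributes a regular 8-gon of circumradius √(11²−3.92²) = 10.278 (perimeter = 2·8·10.278·sin(180°/8) = 62.93 mm); the cone at (10, 6.5) (r1=3→r2=2) has section circumradius 2.476 here — a regular 8-gon (perimeter = 2·8·2.476·sin(180°/8) = 15.16 mm); the r=4.5 cylinder at (-3, 2) gives a regular 8-gon of circumradius 4.5 (constant along its height) (perimeter = 2·8·4.500·sin(180°/8) = 27.55 mm); Taking the first minus the rest: starting from the r=11 sphere, the cone at (10, 6.5) partially overlaps it — only the 0.11 mm² overlap (of its 17.33 mm²) is removed, clipping the outline; the r=4.5 cylinder at (-3, 2) lies wholly inside it (removes its full 57.28 mm² and its 27.55 mm outline becomes a hole wall) — boundary (outer + 1 inner loop) = 90.53 mm. So its perimeter = 90.53 mm. Layer 59 is larger (90.53 vs 67.66 mm).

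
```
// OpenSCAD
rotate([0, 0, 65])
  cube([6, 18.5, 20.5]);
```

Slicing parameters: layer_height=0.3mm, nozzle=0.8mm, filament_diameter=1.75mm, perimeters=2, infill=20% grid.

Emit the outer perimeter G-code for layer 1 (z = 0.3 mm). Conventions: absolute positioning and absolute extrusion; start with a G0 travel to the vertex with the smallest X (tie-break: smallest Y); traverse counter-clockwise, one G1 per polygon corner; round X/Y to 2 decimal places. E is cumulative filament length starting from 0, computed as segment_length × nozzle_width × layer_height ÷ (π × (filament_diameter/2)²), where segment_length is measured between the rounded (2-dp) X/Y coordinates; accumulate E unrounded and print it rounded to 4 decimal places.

At z = 0.3 mm: the cube (footprint 6×18.5) is included at this height; (whole slice rotated 65° about Z — lengths, areas and connectivity unchanged). The outline is a single polygon with 4 vertices. Extrusion per mm of travel: 0.8 × 0.3 / (π × 0.875²) = 0.099780. Accumulating E over each segment gives final E = 4.8907.

G0 X-16.77 Y7.82 Z0.30
G1 X0.00 Y0.00 E1.8463
G1 X2.54 Y5.44 E2.4454
G1 X-14.23 Y13.26 E4.2917
G1 X-16.77 Y7.82 E4.8907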